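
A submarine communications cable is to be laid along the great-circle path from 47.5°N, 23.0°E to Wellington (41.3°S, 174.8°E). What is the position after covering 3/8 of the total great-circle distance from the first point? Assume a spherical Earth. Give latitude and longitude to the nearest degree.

≈ 26°N, 96°E

Convert each endpoint to a unit vector on the sphere (x = cos φ cos λ, y = cos φ sin λ, z = sin φ).
The central angle between the endpoints is δ = arccos(p₁·p₂) ≈ 2.776 rad (159.1°).
Interpolate at f = 3/8 with slerp weights a = sin((1−f)δ)/sin δ ≈ 2.759, b = sin(fδ)/sin δ ≈ 2.414.
p = a·p₁ + b·p₂ ≈ (-0.090, 0.893, 0.441); φ = arcsin(p_z) ≈ 26.20°, λ = atan2(p_y, p_x) ≈ 95.74°.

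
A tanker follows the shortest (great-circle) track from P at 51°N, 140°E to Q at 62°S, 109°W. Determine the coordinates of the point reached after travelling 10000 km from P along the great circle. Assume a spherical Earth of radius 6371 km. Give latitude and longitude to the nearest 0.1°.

≈ 25.9°S, 167.0°W

The haversine formula gives a central angle δ ≈ 2.485 rad (142.4°) between the endpoints. The total great-circle distance is δ·R ≈ 2.485 × 6371 ≈ 15832 km, so the target fraction is f = 10000/15832 ≈ 0.632.
Interpolate at f ≈ 0.632 with slerp weights a = sin((1−f)δ)/sin δ ≈ 1.299, b = sin(fδ)/sin δ ≈ 1.638.
p = a·p₁ + b·p₂ ≈ (-0.876, -0.202, -0.437); φ = arcsin(p_z) ≈ -25.92°, λ = atan2(p_y, p_x) ≈ -167.03°.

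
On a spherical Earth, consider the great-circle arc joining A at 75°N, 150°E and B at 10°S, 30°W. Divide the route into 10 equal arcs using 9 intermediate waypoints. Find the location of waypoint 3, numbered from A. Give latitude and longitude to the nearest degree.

Write both endpoints as unit vectors p₁, p₂ with components (cos φ cos λ, cos φ sin λ, sin φ).
The central angle between the endpoints is δ = arccos(p₁·p₂) ≈ 2.007 rad (115.0°).
Interpolate at f = 3/10 with slerp weights a = sin((1−f)δ)/sin δ ≈ 1.088, b = sin(fδ)/sin δ ≈ 0.625.
p = a·p₁ + b·p₂ ≈ (0.289, -0.167, 0.943); φ = arcsin(p_z) ≈ 70.50°, λ = atan2(p_y, p_x) ≈ -30.00°.

≈ 70°N, 30°W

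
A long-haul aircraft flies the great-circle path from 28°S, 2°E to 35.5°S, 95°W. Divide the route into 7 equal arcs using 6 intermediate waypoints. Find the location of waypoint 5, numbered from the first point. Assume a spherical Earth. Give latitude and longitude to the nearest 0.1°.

≈ 42.7°S, 67.1°W

Convert each endpoint to a unit vector on the sphere (x = cos φ cos λ, y = cos φ sin λ, z = sin φ).
The central angle between the endpoints is δ = arccos(p₁·p₂) ≈ 1.385 rad (79.3°).
Interpolate at f = 5/7 with slerp weights a = sin((1−f)δ)/sin δ ≈ 0.392, b = sin(fδ)/sin δ ≈ 0.850.
p = a·p₁ + b·p₂ ≈ (0.286, -0.677, -0.678); φ = arcsin(p_z) ≈ -42.67°, λ = atan2(p_y, p_x) ≈ -67.13°.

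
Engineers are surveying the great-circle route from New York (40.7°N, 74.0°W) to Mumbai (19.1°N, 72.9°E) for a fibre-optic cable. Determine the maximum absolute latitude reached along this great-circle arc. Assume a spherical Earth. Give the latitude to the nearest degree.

The great circle lies in the plane with unit normal n̂ = (p₁ × p₂)/|p₁ × p₂|.
Here n̂_z ≈ +0.424; the vertex latitude is φ_max = arccos|n̂_z| ≈ 64.9°.
Check via Clairaut: cos φ_max = |cos φ₁| · sin C = cos(40.7°)·sin(34.0°) ≈ 0.424, again giving ≈ 64.9°.

≈ 65°N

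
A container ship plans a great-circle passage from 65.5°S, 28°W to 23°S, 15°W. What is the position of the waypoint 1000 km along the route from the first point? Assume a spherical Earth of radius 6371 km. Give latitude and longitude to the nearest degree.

≈ 57°S, 23°W

From cos δ = sin φ₁ sin φ₂ + cos φ₁ cos φ₂ cos Δλ, the central angle is δ ≈ 0.756 rad (43.3°). The total great-circle distance is δ·R ≈ 0.756 × 6371 ≈ 4817 km, so the target fraction is f = 1000/4817 ≈ 0.208.
Interpolate at f ≈ 0.208 with slerp weights a = sin((1−f)δ)/sin δ ≈ 0.822, b = sin(fδ)/sin δ ≈ 0.228.
p = a·p₁ + b·p₂ ≈ (0.504, -0.214, -0.837); φ = arcsin(p_z) ≈ -56.82°, λ = atan2(p_y, p_x) ≈ -23.05°.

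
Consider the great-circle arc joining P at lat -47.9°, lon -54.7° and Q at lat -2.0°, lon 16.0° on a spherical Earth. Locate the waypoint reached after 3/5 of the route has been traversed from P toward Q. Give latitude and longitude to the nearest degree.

The haversine formula gives a central angle δ ≈ 1.321 rad (75.7°) between the endpoints.
Interpolate at f = 3/5 with slerp weights a = sin((1−f)δ)/sin δ ≈ 0.520, b = sin(fδ)/sin δ ≈ 0.735.
p = a·p₁ + b·p₂ ≈ (0.908, -0.082, -0.412); φ = arcsin(p_z) ≈ -24.31°, λ = atan2(p_y, p_x) ≈ -5.18°.

≈ lat -24°, lon -5°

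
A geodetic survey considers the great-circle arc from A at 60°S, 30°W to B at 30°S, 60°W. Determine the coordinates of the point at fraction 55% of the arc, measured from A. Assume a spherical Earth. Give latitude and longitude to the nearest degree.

From cos δ = sin φ₁ sin φ₂ + cos φ₁ cos φ₂ cos Δλ, the central angle is δ ≈ 0.630 rad (36.1°).
Interpolate at f = 0.55 with slerp weights a = sin((1−f)δ)/sin δ ≈ 0.475, b = sin(fδ)/sin δ ≈ 0.576.
p = a·p₁ + b·p₂ ≈ (0.455, -0.551, -0.699); φ = arcsin(p_z) ≈ -44.38°, λ = atan2(p_y, p_x) ≈ -50.44°.

≈ 44°S, 50°W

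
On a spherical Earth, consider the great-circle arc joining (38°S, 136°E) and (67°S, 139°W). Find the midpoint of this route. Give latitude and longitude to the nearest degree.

Write both endpoints as unit vectors p₁, p₂ with components (cos φ cos λ, cos φ sin λ, sin φ).
The central angle between the endpoints is δ = arccos(p₁·p₂) ≈ 0.935 rad (53.6°).
Interpolate at f = 1/2 with slerp weights a = sin((1−f)δ)/sin δ ≈ 0.560, b = sin(fδ)/sin δ ≈ 0.560.
p = a·p₁ + b·p₂ ≈ (-0.483, 0.163, -0.860); φ = arcsin(p_z) ≈ -59.37°, λ = atan2(p_y, p_x) ≈ 161.34°.

≈ (59°S, 161°E)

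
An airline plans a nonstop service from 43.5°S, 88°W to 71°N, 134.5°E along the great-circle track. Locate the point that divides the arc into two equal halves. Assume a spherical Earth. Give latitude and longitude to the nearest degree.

≈ 26°N, 112°W

Write both endpoints as unit vectors p₁, p₂ with components (cos φ cos λ, cos φ sin λ, sin φ).
The central angle between the endpoints is δ = arccos(p₁·p₂) ≈ 2.541 rad (145.6°).
Interpolate at f = 1/2 with slerp weights a = sin((1−f)δ)/sin δ ≈ 1.690, b = sin(fδ)/sin δ ≈ 1.690.
p = a·p₁ + b·p₂ ≈ (-0.343, -0.833, 0.435); φ = arcsin(p_z) ≈ 25.76°, λ = atan2(p_y, p_x) ≈ -112.38°.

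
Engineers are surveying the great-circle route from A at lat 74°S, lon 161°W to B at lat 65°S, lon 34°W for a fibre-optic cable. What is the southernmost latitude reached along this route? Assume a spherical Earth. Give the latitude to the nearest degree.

The great circle lies in the plane with unit normal n̂ = (p₁ × p₂)/|p₁ × p₂|.
Here n̂_z ≈ +0.155; the vertex latitude is φ_max = arccos|n̂_z| ≈ 81.1°.
Check via Clairaut: cos φ_max = |cos φ₁| · sin C = cos(74.0°)·sin(145.7°) ≈ 0.155, again giving ≈ 81.1°.

≈ 81°S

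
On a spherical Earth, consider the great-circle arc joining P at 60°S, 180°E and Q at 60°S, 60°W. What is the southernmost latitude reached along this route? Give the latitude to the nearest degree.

≈ 74°S

The great circle lies in the plane with unit normal n̂ = (p₁ × p₂)/|p₁ × p₂|.
Here n̂_z ≈ +0.277; the vertex latitude is φ_max = arccos|n̂_z| ≈ 73.9°.
Check via Clairaut: cos φ_max = |cos φ₁| · sin C = cos(60.0°)·sin(146.3°) ≈ 0.277, again giving ≈ 73.9°.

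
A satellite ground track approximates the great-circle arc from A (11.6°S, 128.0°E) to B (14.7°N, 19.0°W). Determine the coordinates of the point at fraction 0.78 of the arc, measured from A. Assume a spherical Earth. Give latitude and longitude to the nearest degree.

≈ (13°N, 14°E)

Convert each endpoint to a unit vector on the sphere (x = cos φ cos λ, y = cos φ sin λ, z = sin φ).
The central angle between the endpoints is δ = arccos(p₁·p₂) ≈ 2.579 rad (147.7°).
Interpolate at f = 0.78 with slerp weights a = sin((1−f)δ)/sin δ ≈ 1.007, b = sin(fδ)/sin δ ≈ 1.695.
p = a·p₁ + b·p₂ ≈ (0.943, 0.243, 0.228); φ = arcsin(p_z) ≈ 13.16°, λ = atan2(p_y, p_x) ≈ 14.48°.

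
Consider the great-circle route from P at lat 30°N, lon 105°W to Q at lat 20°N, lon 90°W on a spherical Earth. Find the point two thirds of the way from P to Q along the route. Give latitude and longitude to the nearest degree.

≈ lat 23°N, lon 95°W

Write both endpoints as unit vectors p₁, p₂ with components (cos φ cos λ, cos φ sin λ, sin φ).
The central angle between the endpoints is δ = arccos(p₁·p₂) ≈ 0.294 rad (16.8°).
Interpolate at f = 2/3 with slerp weights a = sin((1−f)δ)/sin δ ≈ 0.338, b = sin(fδ)/sin δ ≈ 0.672.
p = a·p₁ + b·p₂ ≈ (-0.076, -0.914, 0.399); φ = arcsin(p_z) ≈ 23.50°, λ = atan2(p_y, p_x) ≈ -94.73°.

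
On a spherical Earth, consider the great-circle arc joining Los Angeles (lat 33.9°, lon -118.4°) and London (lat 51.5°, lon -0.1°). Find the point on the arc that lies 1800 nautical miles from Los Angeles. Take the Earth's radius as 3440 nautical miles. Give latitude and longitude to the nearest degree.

≈ lat 56°, lon -89°

Write both endpoints as unit vectors p₁, p₂ with components (cos φ cos λ, cos φ sin λ, sin φ).
The central angle between the endpoints is δ = arccos(p₁·p₂) ≈ 1.378 rad (79.0°). The total great-circle distance is δ·R ≈ 1.378 × 3440 ≈ 4741 nmi, so the target fraction is f = 1800/4741 ≈ 0.380.
Interpolate at f ≈ 0.380 with slerp weights a = sin((1−f)δ)/sin δ ≈ 0.769, b = sin(fδ)/sin δ ≈ 0.509.
p = a·p₁ + b·p₂ ≈ (0.013, -0.562, 0.827); φ = arcsin(p_z) ≈ 55.81°, λ = atan2(p_y, p_x) ≈ -88.62°.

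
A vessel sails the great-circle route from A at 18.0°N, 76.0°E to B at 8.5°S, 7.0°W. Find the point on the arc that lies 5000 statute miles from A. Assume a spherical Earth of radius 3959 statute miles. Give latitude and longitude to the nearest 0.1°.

Write both endpoints as unit vectors p₁, p₂ with components (cos φ cos λ, cos φ sin λ, sin φ).
The central angle between the endpoints is δ = arccos(p₁·p₂) ≈ 1.502 rad (86.0°). The total great-circle distance is δ·R ≈ 1.502 × 3959 ≈ 5946 mi, so the target fraction is f = 5000/5946 ≈ 0.841.
Interpolate at f ≈ 0.841 with slerp weights a = sin((1−f)δ)/sin δ ≈ 0.237, b = sin(fδ)/sin δ ≈ 0.955.
p = a·p₁ + b·p₂ ≈ (0.992, 0.104, -0.068); φ = arcsin(p_z) ≈ -3.89°, λ = atan2(p_y, p_x) ≈ 5.97°.

≈ 3.9°S, 6.0°E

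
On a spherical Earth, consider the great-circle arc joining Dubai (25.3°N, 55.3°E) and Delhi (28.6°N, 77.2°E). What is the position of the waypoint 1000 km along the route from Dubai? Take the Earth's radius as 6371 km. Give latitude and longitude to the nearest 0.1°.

Convert each endpoint to a unit vector on the sphere (x = cos φ cos λ, y = cos φ sin λ, z = sin φ).
The central angle between the endpoints is δ = arccos(p₁·p₂) ≈ 0.345 rad (19.8°). The total great-circle distance is δ·R ≈ 0.345 × 6371 ≈ 2198 km, so the target fraction is f = 1000/2198 ≈ 0.455.
Interpolate at f ≈ 0.455 with slerp weights a = sin((1−f)δ)/sin δ ≈ 0.553, b = sin(fδ)/sin δ ≈ 0.462.
p = a·p₁ + b·p₂ ≈ (0.374, 0.807, 0.457); φ = arcsin(p_z) ≈ 27.22°, λ = atan2(p_y, p_x) ≈ 65.10°.

≈ (27.2°N, 65.1°E)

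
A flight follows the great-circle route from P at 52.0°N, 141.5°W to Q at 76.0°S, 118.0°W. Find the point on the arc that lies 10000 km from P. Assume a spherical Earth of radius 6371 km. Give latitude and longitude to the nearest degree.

Convert each endpoint to a unit vector on the sphere (x = cos φ cos λ, y = cos φ sin λ, z = sin φ).
The central angle between the endpoints is δ = arccos(p₁·p₂) ≈ 2.250 rad (128.9°). The total great-circle distance is δ·R ≈ 2.250 × 6371 ≈ 14333 km, so the target fraction is f = 10000/14333 ≈ 0.698.
Interpolate at f ≈ 0.698 with slerp weights a = sin((1−f)δ)/sin δ ≈ 0.808, b = sin(fδ)/sin δ ≈ 1.285.
p = a·p₁ + b·p₂ ≈ (-0.535, -0.584, -0.610); φ = arcsin(p_z) ≈ -37.59°, λ = atan2(p_y, p_x) ≈ -132.50°.

≈ 38°S, 133°W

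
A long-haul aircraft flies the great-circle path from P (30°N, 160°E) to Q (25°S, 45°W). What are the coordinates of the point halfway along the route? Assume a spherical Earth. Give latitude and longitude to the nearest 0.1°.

From cos δ = sin φ₁ sin φ₂ + cos φ₁ cos φ₂ cos Δλ, the central angle is δ ≈ 2.746 rad (157.3°).
Interpolate at f = 1/2 with slerp weights a = sin((1−f)δ)/sin δ ≈ 2.543, b = sin(fδ)/sin δ ≈ 2.543.
p = a·p₁ + b·p₂ ≈ (-0.440, -0.876, 0.197); φ = arcsin(p_z) ≈ 11.35°, λ = atan2(p_y, p_x) ≈ -116.65°.

≈ (11.3°N, 116.6°W)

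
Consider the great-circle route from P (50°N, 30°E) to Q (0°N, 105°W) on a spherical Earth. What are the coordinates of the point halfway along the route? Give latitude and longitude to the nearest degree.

Write both endpoints as unit vectors p₁, p₂ with components (cos φ cos λ, cos φ sin λ, sin φ).
The central angle between the endpoints is δ = arccos(p₁·p₂) ≈ 2.043 rad (117.0°).
Interpolate at f = 1/2 with slerp weights a = sin((1−f)δ)/sin δ ≈ 0.957, b = sin(fδ)/sin δ ≈ 0.957.
p = a·p₁ + b·p₂ ≈ (0.285, -0.617, 0.733); φ = arcsin(p_z) ≈ 47.17°, λ = atan2(p_y, p_x) ≈ -65.20°.

≈ (47°N, 65°W)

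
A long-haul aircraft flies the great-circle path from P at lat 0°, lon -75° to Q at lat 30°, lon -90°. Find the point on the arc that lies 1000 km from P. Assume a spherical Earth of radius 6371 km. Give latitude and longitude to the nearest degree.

Write both endpoints as unit vectors p₁, p₂ with components (cos φ cos λ, cos φ sin λ, sin φ).
The central angle between the endpoints is δ = arccos(p₁·p₂) ≈ 0.580 rad (33.2°). The total great-circle distance is δ·R ≈ 0.580 × 6371 ≈ 3695 km, so the target fraction is f = 1000/3695 ≈ 0.271.
Interpolate at f ≈ 0.271 with slerp weights a = sin((1−f)δ)/sin δ ≈ 0.749, b = sin(fδ)/sin δ ≈ 0.285.
p = a·p₁ + b·p₂ ≈ (0.194, -0.971, 0.143); φ = arcsin(p_z) ≈ 8.20°, λ = atan2(p_y, p_x) ≈ -78.70°.

≈ lat 8°, lon -79°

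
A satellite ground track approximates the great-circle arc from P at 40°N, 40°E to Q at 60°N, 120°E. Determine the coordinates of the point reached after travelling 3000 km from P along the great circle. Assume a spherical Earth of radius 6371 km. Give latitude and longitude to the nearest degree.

≈ 57°N, 72°E

Write both endpoints as unit vectors p₁, p₂ with components (cos φ cos λ, cos φ sin λ, sin φ).
The central angle between the endpoints is δ = arccos(p₁·p₂) ≈ 0.898 rad (51.5°). The total great-circle distance is δ·R ≈ 0.898 × 6371 ≈ 5721 km, so the target fraction is f = 3000/5721 ≈ 0.524.
Interpolate at f ≈ 0.524 with slerp weights a = sin((1−f)δ)/sin δ ≈ 0.530, b = sin(fδ)/sin δ ≈ 0.580.
p = a·p₁ + b·p₂ ≈ (0.166, 0.512, 0.843); φ = arcsin(p_z) ≈ 57.44°, λ = atan2(p_y, p_x) ≈ 72.06°.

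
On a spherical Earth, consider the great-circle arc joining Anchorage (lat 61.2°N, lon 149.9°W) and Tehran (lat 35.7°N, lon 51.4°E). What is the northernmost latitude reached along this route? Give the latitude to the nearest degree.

The great circle lies in the plane with unit normal n̂ = (p₁ × p₂)/|p₁ × p₂|.
Here n̂_z ≈ -0.144; the vertex latitude is φ_max = arccos|n̂_z| ≈ 81.7°.
Check via Clairaut: cos φ_max = |cos φ₁| · sin C = cos(61.2°)·sin(17.4°) ≈ 0.144, again giving ≈ 81.7°.

≈ 82°N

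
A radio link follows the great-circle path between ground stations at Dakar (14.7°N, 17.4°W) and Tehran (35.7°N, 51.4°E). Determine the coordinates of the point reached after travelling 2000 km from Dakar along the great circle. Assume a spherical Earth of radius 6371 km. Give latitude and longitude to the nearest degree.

Convert each endpoint to a unit vector on the sphere (x = cos φ cos λ, y = cos φ sin λ, z = sin φ).
The central angle between the endpoints is δ = arccos(p₁·p₂) ≈ 1.124 rad (64.4°). The total great-circle distance is δ·R ≈ 1.124 × 6371 ≈ 7161 km, so the target fraction is f = 2000/7161 ≈ 0.279.
Interpolate at f ≈ 0.279 with slerp weights a = sin((1−f)δ)/sin δ ≈ 0.803, b = sin(fδ)/sin δ ≈ 0.342.
p = a·p₁ + b·p₂ ≈ (0.915, -0.015, 0.404); φ = arcsin(p_z) ≈ 23.80°, λ = atan2(p_y, p_x) ≈ -0.94°.

≈ 24°N, 1°W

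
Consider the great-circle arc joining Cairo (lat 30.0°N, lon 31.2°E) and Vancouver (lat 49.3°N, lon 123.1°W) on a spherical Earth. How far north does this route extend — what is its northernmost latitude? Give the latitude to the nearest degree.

≈ 76°N

The great circle lies in the plane with unit normal n̂ = (p₁ × p₂)/|p₁ × p₂|.
Here n̂_z ≈ -0.247; the vertex latitude is φ_max = arccos|n̂_z| ≈ 75.7°.
Check via Clairaut: cos φ_max = |cos φ₁| · sin C = cos(30.0°)·sin(16.6°) ≈ 0.247, again giving ≈ 75.7°.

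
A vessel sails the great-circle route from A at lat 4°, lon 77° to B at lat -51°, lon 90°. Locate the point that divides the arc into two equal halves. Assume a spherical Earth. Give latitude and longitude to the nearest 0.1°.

≈ lat -23.6°, lon 82.0°

The haversine formula gives a central angle δ ≈ 0.979 rad (56.1°) between the endpoints.
Interpolate at f = 1/2 with slerp weights a = sin((1−f)δ)/sin δ ≈ 0.567, b = sin(fδ)/sin δ ≈ 0.567.
p = a·p₁ + b·p₂ ≈ (0.127, 0.907, -0.401); φ = arcsin(p_z) ≈ -23.63°, λ = atan2(p_y, p_x) ≈ 82.02°.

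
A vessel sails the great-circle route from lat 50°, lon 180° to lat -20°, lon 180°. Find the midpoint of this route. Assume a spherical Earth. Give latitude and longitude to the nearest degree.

≈ lat 15°, lon 180°

Write both endpoints as unit vectors p₁, p₂ with components (cos φ cos λ, cos φ sin λ, sin φ).
The central angle between the endpoints is δ = arccos(p₁·p₂) ≈ 1.222 rad (70.0°).
Interpolate at f = 1/2 with slerp weights a = sin((1−f)δ)/sin δ ≈ 0.610, b = sin(fδ)/sin δ ≈ 0.610.
p = a·p₁ + b·p₂ ≈ (-0.966, 0.000, 0.259); φ = arcsin(p_z) ≈ 15.00°, λ = atan2(p_y, p_x) ≈ 180.00°.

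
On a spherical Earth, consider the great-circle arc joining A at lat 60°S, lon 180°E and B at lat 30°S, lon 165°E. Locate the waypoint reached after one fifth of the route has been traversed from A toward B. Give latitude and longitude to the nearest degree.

≈ lat 54°S, lon 175°E

Convert each endpoint to a unit vector on the sphere (x = cos φ cos λ, y = cos φ sin λ, z = sin φ).
The central angle between the endpoints is δ = arccos(p₁·p₂) ≈ 0.552 rad (31.6°).
Interpolate at f = 1/5 with slerp weights a = sin((1−f)δ)/sin δ ≈ 0.815, b = sin(fδ)/sin δ ≈ 0.210.
p = a·p₁ + b·p₂ ≈ (-0.583, 0.047, -0.811); φ = arcsin(p_z) ≈ -54.18°, λ = atan2(p_y, p_x) ≈ 175.38°.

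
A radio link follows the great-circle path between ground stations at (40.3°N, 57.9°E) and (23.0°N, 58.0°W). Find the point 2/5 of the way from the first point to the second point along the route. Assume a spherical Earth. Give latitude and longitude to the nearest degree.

≈ (51°N, 6°E)

Write both endpoints as unit vectors p₁, p₂ with components (cos φ cos λ, cos φ sin λ, sin φ).
The central angle between the endpoints is δ = arccos(p₁·p₂) ≈ 1.625 rad (93.1°).
Interpolate at f = 2/5 with slerp weights a = sin((1−f)δ)/sin δ ≈ 0.829, b = sin(fδ)/sin δ ≈ 0.606.
p = a·p₁ + b·p₂ ≈ (0.632, 0.062, 0.773); φ = arcsin(p_z) ≈ 50.61°, λ = atan2(p_y, p_x) ≈ 5.65°.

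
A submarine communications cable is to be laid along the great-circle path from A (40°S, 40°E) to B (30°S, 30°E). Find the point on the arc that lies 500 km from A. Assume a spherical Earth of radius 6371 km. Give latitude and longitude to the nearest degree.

The haversine formula gives a central angle δ ≈ 0.225 rad (12.9°) between the endpoints. The total great-circle distance is δ·R ≈ 0.225 × 6371 ≈ 1435 km, so the target fraction is f = 500/1435 ≈ 0.348.
Interpolate at f ≈ 0.348 with slerp weights a = sin((1−f)δ)/sin δ ≈ 0.655, b = sin(fδ)/sin δ ≈ 0.351.
p = a·p₁ + b·p₂ ≈ (0.647, 0.474, -0.596); φ = arcsin(p_z) ≈ -36.61°, λ = atan2(p_y, p_x) ≈ 36.23°.

≈ (37°S, 36°E)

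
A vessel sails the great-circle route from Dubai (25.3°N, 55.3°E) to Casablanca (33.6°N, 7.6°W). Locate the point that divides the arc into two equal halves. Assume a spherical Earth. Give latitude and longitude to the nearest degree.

≈ (33°N, 25°E)

The haversine formula gives a central angle δ ≈ 0.953 rad (54.6°) between the endpoints.
Interpolate at f = 1/2 with slerp weights a = sin((1−f)δ)/sin δ ≈ 0.563, b = sin(fδ)/sin δ ≈ 0.563.
p = a·p₁ + b·p₂ ≈ (0.754, 0.356, 0.552); φ = arcsin(p_z) ≈ 33.49°, λ = atan2(p_y, p_x) ≈ 25.29°.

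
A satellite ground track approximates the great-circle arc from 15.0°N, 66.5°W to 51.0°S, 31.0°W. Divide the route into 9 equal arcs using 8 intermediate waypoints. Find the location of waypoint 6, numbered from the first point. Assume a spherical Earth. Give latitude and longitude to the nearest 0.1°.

Write both endpoints as unit vectors p₁, p₂ with components (cos φ cos λ, cos φ sin λ, sin φ).
The central angle between the endpoints is δ = arccos(p₁·p₂) ≈ 1.273 rad (72.9°).
Interpolate at f = 6/9 with slerp weights a = sin((1−f)δ)/sin δ ≈ 0.431, b = sin(fδ)/sin δ ≈ 0.785.
p = a·p₁ + b·p₂ ≈ (0.589, -0.636, -0.499); φ = arcsin(p_z) ≈ -29.90°, λ = atan2(p_y, p_x) ≈ -47.18°.

≈ 29.9°S, 47.2°W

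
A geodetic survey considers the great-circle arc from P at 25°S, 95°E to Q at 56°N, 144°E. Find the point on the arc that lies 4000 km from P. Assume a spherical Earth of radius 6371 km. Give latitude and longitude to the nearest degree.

From cos δ = sin φ₁ sin φ₂ + cos φ₁ cos φ₂ cos Δλ, the central angle is δ ≈ 1.589 rad (91.0°). The total great-circle distance is δ·R ≈ 1.589 × 6371 ≈ 10121 km, so the target fraction is f = 4000/10121 ≈ 0.395.
Interpolate at f ≈ 0.395 with slerp weights a = sin((1−f)δ)/sin δ ≈ 0.820, b = sin(fδ)/sin δ ≈ 0.587.
p = a·p₁ + b·p₂ ≈ (-0.331, 0.933, 0.141); φ = arcsin(p_z) ≈ 8.08°, λ = atan2(p_y, p_x) ≈ 109.50°.

≈ 8°N, 110°E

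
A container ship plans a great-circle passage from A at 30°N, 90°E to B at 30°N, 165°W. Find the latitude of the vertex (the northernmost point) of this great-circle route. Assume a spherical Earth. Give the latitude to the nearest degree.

≈ 43°N

The great circle lies in the plane with unit normal n̂ = (p₁ × p₂)/|p₁ × p₂|.
Here n̂_z ≈ +0.726; the vertex latitude is φ_max = arccos|n̂_z| ≈ 43.5°.
Check via Clairaut: cos φ_max = |cos φ₁| · sin C = cos(30.0°)·sin(56.9°) ≈ 0.726, again giving ≈ 43.5°.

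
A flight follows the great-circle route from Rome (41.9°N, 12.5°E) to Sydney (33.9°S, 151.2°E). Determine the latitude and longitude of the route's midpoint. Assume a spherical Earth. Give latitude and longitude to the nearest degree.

≈ 11°N, 90°E

Convert each endpoint to a unit vector on the sphere (x = cos φ cos λ, y = cos φ sin λ, z = sin φ).
The central angle between the endpoints is δ = arccos(p₁·p₂) ≈ 2.562 rad (146.8°).
Interpolate at f = 1/2 with slerp weights a = sin((1−f)δ)/sin δ ≈ 1.749, b = sin(fδ)/sin δ ≈ 1.749.
p = a·p₁ + b·p₂ ≈ (-0.001, 0.981, 0.193); φ = arcsin(p_z) ≈ 11.10°, λ = atan2(p_y, p_x) ≈ 90.07°.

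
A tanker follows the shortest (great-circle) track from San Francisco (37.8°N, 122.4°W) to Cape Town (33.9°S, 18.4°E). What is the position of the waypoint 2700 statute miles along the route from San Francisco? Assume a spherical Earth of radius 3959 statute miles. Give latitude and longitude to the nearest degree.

Write both endpoints as unit vectors p₁, p₂ with components (cos φ cos λ, cos φ sin λ, sin φ).
The central angle between the endpoints is δ = arccos(p₁·p₂) ≈ 2.587 rad (148.2°). The total great-circle distance is δ·R ≈ 2.587 × 3959 ≈ 10242 mi, so the target fraction is f = 2700/10242 ≈ 0.264.
Interpolate at f ≈ 0.264 with slerp weights a = sin((1−f)δ)/sin δ ≈ 1.794, b = sin(fδ)/sin δ ≈ 1.197.
p = a·p₁ + b·p₂ ≈ (0.183, -0.883, 0.432); φ = arcsin(p_z) ≈ 25.59°, λ = atan2(p_y, p_x) ≈ -78.28°.

≈ (26°N, 78°W)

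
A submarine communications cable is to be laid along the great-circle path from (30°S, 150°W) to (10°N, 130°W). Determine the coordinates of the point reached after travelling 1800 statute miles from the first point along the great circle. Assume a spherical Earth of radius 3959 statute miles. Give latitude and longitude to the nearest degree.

≈ (7°S, 138°W)

Convert each endpoint to a unit vector on the sphere (x = cos φ cos λ, y = cos φ sin λ, z = sin φ).
The central angle between the endpoints is δ = arccos(p₁·p₂) ≈ 0.775 rad (44.4°). The total great-circle distance is δ·R ≈ 0.775 × 3959 ≈ 3067 mi, so the target fraction is f = 1800/3067 ≈ 0.587.
Interpolate at f ≈ 0.587 with slerp weights a = sin((1−f)δ)/sin δ ≈ 0.450, b = sin(fδ)/sin δ ≈ 0.628.
p = a·p₁ + b·p₂ ≈ (-0.735, -0.668, -0.116); φ = arcsin(p_z) ≈ -6.65°, λ = atan2(p_y, p_x) ≈ -137.71°.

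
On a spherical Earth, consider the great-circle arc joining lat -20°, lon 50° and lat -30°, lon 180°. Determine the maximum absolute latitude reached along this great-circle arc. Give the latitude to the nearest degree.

≈ -48°

The great circle lies in the plane with unit normal n̂ = (p₁ × p₂)/|p₁ × p₂|.
Here n̂_z ≈ +0.666; the vertex latitude is φ_max = arccos|n̂_z| ≈ 48.2°.
Check via Clairaut: cos φ_max = |cos φ₁| · sin C = cos(20.0°)·sin(134.9°) ≈ 0.666, again giving ≈ 48.2°.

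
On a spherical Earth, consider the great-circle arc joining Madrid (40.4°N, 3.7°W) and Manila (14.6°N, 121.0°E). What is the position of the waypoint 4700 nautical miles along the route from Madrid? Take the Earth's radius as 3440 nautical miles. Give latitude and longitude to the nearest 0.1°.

≈ (33.7°N, 100.6°E)

From cos δ = sin φ₁ sin φ₂ + cos φ₁ cos φ₂ cos Δλ, the central angle is δ ≈ 1.830 rad (104.8°). The total great-circle distance is δ·R ≈ 1.830 × 3440 ≈ 6295 nmi, so the target fraction is f = 4700/6295 ≈ 0.747.
Interpolate at f ≈ 0.747 with slerp weights a = sin((1−f)δ)/sin δ ≈ 0.463, b = sin(fδ)/sin δ ≈ 1.013.
p = a·p₁ + b·p₂ ≈ (-0.153, 0.818, 0.555); φ = arcsin(p_z) ≈ 33.72°, λ = atan2(p_y, p_x) ≈ 100.62°.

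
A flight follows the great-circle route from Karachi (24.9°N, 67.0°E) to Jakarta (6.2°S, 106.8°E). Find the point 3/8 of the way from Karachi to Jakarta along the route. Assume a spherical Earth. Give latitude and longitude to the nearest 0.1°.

≈ 13.9°N, 82.9°E

Write both endpoints as unit vectors p₁, p₂ with components (cos φ cos λ, cos φ sin λ, sin φ).
The central angle between the endpoints is δ = arccos(p₁·p₂) ≈ 0.867 rad (49.7°).
Interpolate at f = 3/8 with slerp weights a = sin((1−f)δ)/sin δ ≈ 0.676, b = sin(fδ)/sin δ ≈ 0.419.
p = a·p₁ + b·p₂ ≈ (0.119, 0.964, 0.240); φ = arcsin(p_z) ≈ 13.86°, λ = atan2(p_y, p_x) ≈ 82.94°.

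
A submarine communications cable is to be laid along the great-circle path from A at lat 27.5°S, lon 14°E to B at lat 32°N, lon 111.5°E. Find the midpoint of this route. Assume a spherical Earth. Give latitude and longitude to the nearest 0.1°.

The haversine formula gives a central angle δ ≈ 1.921 rad (110.1°) between the endpoints.
Interpolate at f = 1/2 with slerp weights a = sin((1−f)δ)/sin δ ≈ 0.872, b = sin(fδ)/sin δ ≈ 0.872.
p = a·p₁ + b·p₂ ≈ (0.480, 0.875, 0.059); φ = arcsin(p_z) ≈ 3.41°, λ = atan2(p_y, p_x) ≈ 61.28°.

≈ lat 3.4°N, lon 61.3°E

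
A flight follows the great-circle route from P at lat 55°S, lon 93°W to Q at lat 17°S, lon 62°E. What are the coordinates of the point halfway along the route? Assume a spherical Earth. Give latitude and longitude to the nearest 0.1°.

Write both endpoints as unit vectors p₁, p₂ with components (cos φ cos λ, cos φ sin λ, sin φ).
The central angle between the endpoints is δ = arccos(p₁·p₂) ≈ 1.831 rad (104.9°).
Interpolate at f = 1/2 with slerp weights a = sin((1−f)δ)/sin δ ≈ 0.821, b = sin(fδ)/sin δ ≈ 0.821.
p = a·p₁ + b·p₂ ≈ (0.344, 0.223, -0.912); φ = arcsin(p_z) ≈ -65.81°, λ = atan2(p_y, p_x) ≈ 32.95°.

≈ lat 65.8°S, lon 33.0°E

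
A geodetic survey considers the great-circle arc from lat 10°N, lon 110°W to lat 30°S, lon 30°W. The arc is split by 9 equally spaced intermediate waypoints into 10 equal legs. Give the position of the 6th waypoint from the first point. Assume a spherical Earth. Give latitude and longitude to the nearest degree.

From cos δ = sin φ₁ sin φ₂ + cos φ₁ cos φ₂ cos Δλ, the central angle is δ ≈ 1.509 rad (86.5°).
Interpolate at f = 6/10 with slerp weights a = sin((1−f)δ)/sin δ ≈ 0.569, b = sin(fδ)/sin δ ≈ 0.788.
p = a·p₁ + b·p₂ ≈ (0.400, -0.868, -0.295); φ = arcsin(p_z) ≈ -17.18°, λ = atan2(p_y, p_x) ≈ -65.27°.

≈ lat 17°S, lon 65°W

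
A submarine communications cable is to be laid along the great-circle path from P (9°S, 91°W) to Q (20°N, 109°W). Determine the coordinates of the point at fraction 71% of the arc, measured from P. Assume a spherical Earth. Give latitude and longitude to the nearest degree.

≈ (12°N, 104°W)

Write both endpoints as unit vectors p₁, p₂ with components (cos φ cos λ, cos φ sin λ, sin φ).
The central angle between the endpoints is δ = arccos(p₁·p₂) ≈ 0.593 rad (34.0°).
Interpolate at f = 0.71 with slerp weights a = sin((1−f)δ)/sin δ ≈ 0.306, b = sin(fδ)/sin δ ≈ 0.731.
p = a·p₁ + b·p₂ ≈ (-0.229, -0.952, 0.202); φ = arcsin(p_z) ≈ 11.67°, λ = atan2(p_y, p_x) ≈ -103.52°.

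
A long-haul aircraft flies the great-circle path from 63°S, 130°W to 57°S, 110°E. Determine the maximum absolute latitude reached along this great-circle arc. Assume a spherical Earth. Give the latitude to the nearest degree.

≈ 74°S

The great circle lies in the plane with unit normal n̂ = (p₁ × p₂)/|p₁ × p₂|.
Here n̂_z ≈ -0.274; the vertex latitude is φ_max = arccos|n̂_z| ≈ 74.1°.
Check via Clairaut: cos φ_max = |cos φ₁| · sin C = cos(63.0°)·sin(142.9°) ≈ 0.274, again giving ≈ 74.1°.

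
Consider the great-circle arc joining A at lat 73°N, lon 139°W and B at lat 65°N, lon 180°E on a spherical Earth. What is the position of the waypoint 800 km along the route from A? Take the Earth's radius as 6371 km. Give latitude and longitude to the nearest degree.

Convert each endpoint to a unit vector on the sphere (x = cos φ cos λ, y = cos φ sin λ, z = sin φ).
The central angle between the endpoints is δ = arccos(p₁·p₂) ≈ 0.284 rad (16.3°). The total great-circle distance is δ·R ≈ 0.284 × 6371 ≈ 1809 km, so the target fraction is f = 800/1809 ≈ 0.442.
Interpolate at f ≈ 0.442 with slerp weights a = sin((1−f)δ)/sin δ ≈ 0.563, b = sin(fδ)/sin δ ≈ 0.447.
p = a·p₁ + b·p₂ ≈ (-0.313, -0.108, 0.944); φ = arcsin(p_z) ≈ 70.66°, λ = atan2(p_y, p_x) ≈ -160.97°.

≈ lat 71°N, lon 161°W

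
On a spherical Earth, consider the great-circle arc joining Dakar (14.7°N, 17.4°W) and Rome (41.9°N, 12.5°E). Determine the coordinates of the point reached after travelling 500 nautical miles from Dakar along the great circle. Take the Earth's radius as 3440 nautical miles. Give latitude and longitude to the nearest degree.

The haversine formula gives a central angle δ ≈ 0.654 rad (37.5°) between the endpoints. The total great-circle distance is δ·R ≈ 0.654 × 3440 ≈ 2250 nmi, so the target fraction is f = 500/2250 ≈ 0.222.
Interpolate at f ≈ 0.222 with slerp weights a = sin((1−f)δ)/sin δ ≈ 0.801, b = sin(fδ)/sin δ ≈ 0.238.
p = a·p₁ + b·p₂ ≈ (0.912, -0.193, 0.362); φ = arcsin(p_z) ≈ 21.23°, λ = atan2(p_y, p_x) ≈ -11.96°.

≈ 21°N, 12°W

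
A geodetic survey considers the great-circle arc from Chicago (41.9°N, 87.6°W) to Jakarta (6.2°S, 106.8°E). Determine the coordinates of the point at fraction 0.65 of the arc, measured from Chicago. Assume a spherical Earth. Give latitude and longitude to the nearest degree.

≈ 41°N, 124°E

Convert each endpoint to a unit vector on the sphere (x = cos φ cos λ, y = cos φ sin λ, z = sin φ).
The central angle between the endpoints is δ = arccos(p₁·p₂) ≈ 2.480 rad (142.1°).
Interpolate at f = 0.65 with slerp weights a = sin((1−f)δ)/sin δ ≈ 1.241, b = sin(fδ)/sin δ ≈ 1.626.
p = a·p₁ + b·p₂ ≈ (-0.428, 0.624, 0.653); φ = arcsin(p_z) ≈ 40.80°, λ = atan2(p_y, p_x) ≈ 124.47°.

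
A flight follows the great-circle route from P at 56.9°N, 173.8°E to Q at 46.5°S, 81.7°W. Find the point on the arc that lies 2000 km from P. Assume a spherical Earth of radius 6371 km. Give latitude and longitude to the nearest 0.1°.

≈ 47.5°N, 160.9°W

The haversine formula gives a central angle δ ≈ 2.349 rad (134.6°) between the endpoints. The total great-circle distance is δ·R ≈ 2.349 × 6371 ≈ 14964 km, so the target fraction is f = 2000/14964 ≈ 0.134.
Interpolate at f ≈ 0.134 with slerp weights a = sin((1−f)δ)/sin δ ≈ 1.255, b = sin(fδ)/sin δ ≈ 0.433.
p = a·p₁ + b·p₂ ≈ (-0.638, -0.221, 0.737); φ = arcsin(p_z) ≈ 47.49°, λ = atan2(p_y, p_x) ≈ -160.89°.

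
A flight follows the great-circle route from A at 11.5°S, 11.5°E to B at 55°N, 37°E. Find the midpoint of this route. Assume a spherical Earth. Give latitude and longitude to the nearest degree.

≈ 22°N, 21°E

From cos δ = sin φ₁ sin φ₂ + cos φ₁ cos φ₂ cos Δλ, the central angle is δ ≈ 1.220 rad (69.9°).
Interpolate at f = 1/2 with slerp weights a = sin((1−f)δ)/sin δ ≈ 0.610, b = sin(fδ)/sin δ ≈ 0.610.
p = a·p₁ + b·p₂ ≈ (0.865, 0.330, 0.378); φ = arcsin(p_z) ≈ 22.21°, λ = atan2(p_y, p_x) ≈ 20.86°.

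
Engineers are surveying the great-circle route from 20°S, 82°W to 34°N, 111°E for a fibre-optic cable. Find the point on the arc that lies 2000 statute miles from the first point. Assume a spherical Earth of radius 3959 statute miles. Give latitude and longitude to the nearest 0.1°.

Write both endpoints as unit vectors p₁, p₂ with components (cos φ cos λ, cos φ sin λ, sin φ).
The central angle between the endpoints is δ = arccos(p₁·p₂) ≈ 2.825 rad (161.9°). The total great-circle distance is δ·R ≈ 2.825 × 3959 ≈ 11185 mi, so the target fraction is f = 2000/11185 ≈ 0.179.
Interpolate at f ≈ 0.179 with slerp weights a = sin((1−f)δ)/sin δ ≈ 2.353, b = sin(fδ)/sin δ ≈ 1.555.
p = a·p₁ + b·p₂ ≈ (-0.154, -0.986, 0.065); φ = arcsin(p_z) ≈ 3.72°, λ = atan2(p_y, p_x) ≈ -98.89°.

≈ 3.7°N, 98.9°W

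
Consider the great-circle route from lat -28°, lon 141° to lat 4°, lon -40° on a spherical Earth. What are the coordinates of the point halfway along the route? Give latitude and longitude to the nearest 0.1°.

Write both endpoints as unit vectors p₁, p₂ with components (cos φ cos λ, cos φ sin λ, sin φ).
The central angle between the endpoints is δ = arccos(p₁·p₂) ≈ 2.722 rad (156.0°).
Interpolate at f = 1/2 with slerp weights a = sin((1−f)δ)/sin δ ≈ 2.403, b = sin(fδ)/sin δ ≈ 2.403.
p = a·p₁ + b·p₂ ≈ (0.187, -0.206, -0.961); φ = arcsin(p_z) ≈ -73.85°, λ = atan2(p_y, p_x) ≈ -47.65°.

≈ lat -73.8°, lon -47.6°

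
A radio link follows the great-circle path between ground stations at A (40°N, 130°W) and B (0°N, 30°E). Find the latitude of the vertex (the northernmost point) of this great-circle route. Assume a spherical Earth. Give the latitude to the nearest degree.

The great circle lies in the plane with unit normal n̂ = (p₁ × p₂)/|p₁ × p₂|.
Here n̂_z ≈ +0.377; the vertex latitude is φ_max = arccos|n̂_z| ≈ 67.8°.
Check via Clairaut: cos φ_max = |cos φ₁| · sin C = cos(40.0°)·sin(29.5°) ≈ 0.377, again giving ≈ 67.8°.

≈ 68°N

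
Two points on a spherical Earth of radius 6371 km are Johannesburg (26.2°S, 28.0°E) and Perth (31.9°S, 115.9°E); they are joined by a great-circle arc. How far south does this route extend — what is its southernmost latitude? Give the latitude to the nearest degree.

The great circle lies in the plane with unit normal n̂ = (p₁ × p₂)/|p₁ × p₂|.
Here n̂_z ≈ +0.789; the vertex latitude is φ_max = arccos|n̂_z| ≈ 37.9°.
Check via Clairaut: cos φ_max = |cos φ₁| · sin C = cos(26.2°)·sin(118.5°) ≈ 0.789, again giving ≈ 37.9°.

≈ 38°S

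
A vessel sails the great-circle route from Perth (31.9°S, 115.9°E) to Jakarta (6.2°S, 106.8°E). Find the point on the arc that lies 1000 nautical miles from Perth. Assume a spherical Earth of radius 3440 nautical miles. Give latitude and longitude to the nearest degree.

≈ (16°S, 110°E)

The haversine formula gives a central angle δ ≈ 0.472 rad (27.1°) between the endpoints. The total great-circle distance is δ·R ≈ 0.472 × 3440 ≈ 1625 nmi, so the target fraction is f = 1000/1625 ≈ 0.615.
Interpolate at f ≈ 0.615 with slerp weights a = sin((1−f)δ)/sin δ ≈ 0.397, b = sin(fδ)/sin δ ≈ 0.630.
p = a·p₁ + b·p₂ ≈ (-0.328, 0.903, -0.278); φ = arcsin(p_z) ≈ -16.14°, λ = atan2(p_y, p_x) ≈ 109.98°.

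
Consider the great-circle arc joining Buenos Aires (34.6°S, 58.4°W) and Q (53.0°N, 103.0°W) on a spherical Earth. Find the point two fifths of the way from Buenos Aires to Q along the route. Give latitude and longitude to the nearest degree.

≈ (1°N, 74°W)

The haversine formula gives a central angle δ ≈ 1.672 rad (95.8°) between the endpoints.
Interpolate at f = 2/5 with slerp weights a = sin((1−f)δ)/sin δ ≈ 0.847, b = sin(fδ)/sin δ ≈ 0.623.
p = a·p₁ + b·p₂ ≈ (0.281, -0.960, 0.016); φ = arcsin(p_z) ≈ 0.94°, λ = atan2(p_y, p_x) ≈ -73.67°.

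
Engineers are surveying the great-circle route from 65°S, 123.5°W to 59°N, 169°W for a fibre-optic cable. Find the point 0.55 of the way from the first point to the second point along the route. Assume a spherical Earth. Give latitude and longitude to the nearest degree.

≈ 3°N, 150°W

Write both endpoints as unit vectors p₁, p₂ with components (cos φ cos λ, cos φ sin λ, sin φ).
The central angle between the endpoints is δ = arccos(p₁·p₂) ≈ 2.245 rad (128.6°).
Interpolate at f = 0.55 with slerp weights a = sin((1−f)δ)/sin δ ≈ 1.084, b = sin(fδ)/sin δ ≈ 1.209.
p = a·p₁ + b·p₂ ≈ (-0.864, -0.501, 0.053); φ = arcsin(p_z) ≈ 3.05°, λ = atan2(p_y, p_x) ≈ -149.90°.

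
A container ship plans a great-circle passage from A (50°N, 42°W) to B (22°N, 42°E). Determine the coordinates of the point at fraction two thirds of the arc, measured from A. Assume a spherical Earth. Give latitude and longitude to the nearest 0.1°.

Write both endpoints as unit vectors p₁, p₂ with components (cos φ cos λ, cos φ sin λ, sin φ).
The central angle between the endpoints is δ = arccos(p₁·p₂) ≈ 1.214 rad (69.6°).
Interpolate at f = 2/3 with slerp weights a = sin((1−f)δ)/sin δ ≈ 0.420, b = sin(fδ)/sin δ ≈ 0.772.
p = a·p₁ + b·p₂ ≈ (0.733, 0.299, 0.611); φ = arcsin(p_z) ≈ 37.68°, λ = atan2(p_y, p_x) ≈ 22.16°.

≈ (37.7°N, 22.2°E)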